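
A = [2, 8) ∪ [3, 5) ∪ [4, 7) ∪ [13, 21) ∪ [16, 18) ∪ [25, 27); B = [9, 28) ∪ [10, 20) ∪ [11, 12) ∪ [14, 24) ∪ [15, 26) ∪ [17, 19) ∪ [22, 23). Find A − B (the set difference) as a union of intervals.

[2, 8)

Merge the first list: [2, 8), [13, 21), [25, 27).
Merge the second list: [9, 28).
[2, 8): nothing removed.
[13, 21): entirely removed.
[25, 27): entirely removed.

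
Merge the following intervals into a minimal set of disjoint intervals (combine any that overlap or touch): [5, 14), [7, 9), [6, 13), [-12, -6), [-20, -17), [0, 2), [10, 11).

Sort by start: [-20, -17), [-12, -6), [0, 2), [5, 14), [6, 13), [7, 9), [10, 11).
[-12, -6) is disjoint → start new block.
[0, 2) is disjoint → start new block.
[5, 14) is disjoint → start new block.
[6, 13) overlaps/touches [5, 14) → extend to [5, 14).
[7, 9) overlaps/touches [5, 14) → extend to [5, 14).
[10, 11) overlaps/touches [5, 14) → extend to [5, 14).

[-20, -17) ∪ [-12, -6) ∪ [0, 2) ∪ [5, 14)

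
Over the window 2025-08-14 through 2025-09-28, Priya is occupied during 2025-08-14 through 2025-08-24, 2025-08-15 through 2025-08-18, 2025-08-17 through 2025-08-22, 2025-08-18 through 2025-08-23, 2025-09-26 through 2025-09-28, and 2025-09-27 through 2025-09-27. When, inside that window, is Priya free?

2025-08-25 through 2025-09-25

The merged coverage is 2025-08-14 through 2025-08-24, 2025-09-26 through 2025-09-28.
Uncovered inside 2025-08-14 through 2025-09-28: 2025-08-25 through 2025-09-25.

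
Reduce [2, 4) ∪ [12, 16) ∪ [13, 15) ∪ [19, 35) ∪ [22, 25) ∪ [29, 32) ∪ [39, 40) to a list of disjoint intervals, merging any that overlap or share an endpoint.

[12, 16) is disjoint → start new block.
[13, 15) overlaps/touches [12, 16) → extend to [12, 16).
[19, 35) is disjoint → start new block.
[22, 25) overlaps/touches [19, 35) → extend to [19, 35).
[29, 32) overlaps/touches [19, 35) → extend to [19, 35).
[39, 40) is disjoint → start new block.

[2, 4) ∪ [12, 16) ∪ [19, 35) ∪ [39, 40)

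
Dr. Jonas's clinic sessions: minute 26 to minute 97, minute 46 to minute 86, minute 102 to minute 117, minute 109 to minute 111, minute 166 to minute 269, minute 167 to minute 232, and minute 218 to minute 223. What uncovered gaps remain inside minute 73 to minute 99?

The merged coverage is minute 26 to minute 97, minute 102 to minute 117, minute 166 to minute 269.
Gaps within minute 73 to minute 99: minute 97 to minute 99.

minute 97 to minute 99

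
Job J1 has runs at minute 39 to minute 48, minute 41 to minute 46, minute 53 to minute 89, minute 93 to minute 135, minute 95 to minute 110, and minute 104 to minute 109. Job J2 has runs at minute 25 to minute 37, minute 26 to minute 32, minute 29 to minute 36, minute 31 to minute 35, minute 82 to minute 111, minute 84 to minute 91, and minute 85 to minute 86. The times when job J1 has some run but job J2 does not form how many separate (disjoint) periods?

3

A, merged: minute 39 to minute 48, minute 53 to minute 89, minute 93 to minute 135.
B, merged: minute 25 to minute 37, minute 82 to minute 111.
A \ B = minute 39 to minute 48, minute 53 to minute 82, minute 111 to minute 135.
That is 3 disjoint pieces.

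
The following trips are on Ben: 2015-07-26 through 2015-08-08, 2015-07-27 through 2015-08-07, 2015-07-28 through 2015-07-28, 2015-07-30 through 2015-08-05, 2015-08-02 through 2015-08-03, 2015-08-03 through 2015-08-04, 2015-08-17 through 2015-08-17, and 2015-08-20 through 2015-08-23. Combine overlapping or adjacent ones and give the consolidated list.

2015-07-27 through 2015-08-07 overlaps/touches 2015-07-26 through 2015-08-08 → extend to 2015-07-26 through 2015-08-08.
2015-07-28 through 2015-07-28 overlaps/touches 2015-07-26 through 2015-08-08 → extend to 2015-07-26 through 2015-08-08.
2015-07-30 through 2015-08-05 overlaps/touches 2015-07-26 through 2015-08-08 → extend to 2015-07-26 through 2015-08-08.
2015-08-02 through 2015-08-03 overlaps/touches 2015-07-26 through 2015-08-08 → extend to 2015-07-26 through 2015-08-08.
2015-08-03 through 2015-08-04 overlaps/touches 2015-07-26 through 2015-08-08 → extend to 2015-07-26 through 2015-08-08.
2015-08-17 through 2015-08-17 is disjoint → start new block.
2015-08-20 through 2015-08-23 is disjoint → start new block.

2015-07-26 through 2015-08-08, 2015-08-17 through 2015-08-17, 2015-08-20 through 2015-08-23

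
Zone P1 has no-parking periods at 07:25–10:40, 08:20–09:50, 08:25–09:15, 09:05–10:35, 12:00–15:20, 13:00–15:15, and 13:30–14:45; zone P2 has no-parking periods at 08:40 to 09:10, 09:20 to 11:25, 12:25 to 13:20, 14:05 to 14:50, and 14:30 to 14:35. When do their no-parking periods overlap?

A, merged: 07:25–10:40, 12:00–15:20.
B, merged: 08:40–09:10, 09:20–11:25, 12:25–13:20, 14:05–14:50.
07:25–10:40 ∩ B → 08:40–09:10, 09:20–10:40.
12:00–15:20 ∩ B → 12:25–13:20, 14:05–14:50.

08:40–09:10, 09:20–10:40, 12:25–13:20, 14:05–14:50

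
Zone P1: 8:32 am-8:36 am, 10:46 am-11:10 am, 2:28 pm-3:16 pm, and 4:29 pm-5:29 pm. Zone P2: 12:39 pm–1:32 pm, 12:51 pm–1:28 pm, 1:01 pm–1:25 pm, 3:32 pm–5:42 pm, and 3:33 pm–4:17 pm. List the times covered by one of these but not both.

8:32 am–8:36 am, 10:46 am–11:10 am, 12:39 pm–1:32 pm, 2:28 pm–3:16 pm, 3:32 pm–4:29 pm, 5:29 pm–5:42 pm

B, merged: 12:39 pm–1:32 pm, 3:32 pm–5:42 pm.
A but not B: 8:32 am–8:36 am, 10:46 am–11:10 am, 2:28 pm–3:16 pm.
B but not A: 12:39 pm–1:32 pm, 3:32 pm–4:29 pm, 5:29 pm–5:42 pm.
Combining gives A △ B.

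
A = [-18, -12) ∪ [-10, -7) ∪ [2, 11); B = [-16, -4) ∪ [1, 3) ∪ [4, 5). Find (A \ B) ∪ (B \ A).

[-18, -16) ∪ [-12, -10) ∪ [-7, -4) ∪ [1, 2) ∪ [3, 4) ∪ [5, 11)

A but not B: [-18, -16), [3, 4), [5, 11).
B but not A: [-12, -10), [-7, -4), [1, 2).
Combining gives A △ B.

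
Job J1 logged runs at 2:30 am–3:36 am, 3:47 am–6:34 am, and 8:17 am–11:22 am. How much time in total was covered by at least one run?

6 h 58 min

Merged: 2:30 am–3:36 am, 3:47 am–6:34 am, 8:17 am–11:22 am.
Lengths: 1 h 6 min + 2 h 47 min + 3 h 5 min = 6 h 58 min.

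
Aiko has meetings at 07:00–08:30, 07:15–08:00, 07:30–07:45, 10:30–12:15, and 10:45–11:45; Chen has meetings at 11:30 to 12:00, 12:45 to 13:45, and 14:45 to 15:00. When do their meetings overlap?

11:30-12:00

A, merged: 07:00-08:30, 10:30-12:15.
07:00-08:30 falls entirely outside B.
10:30-12:15 overlaps B on 11:30-12:00.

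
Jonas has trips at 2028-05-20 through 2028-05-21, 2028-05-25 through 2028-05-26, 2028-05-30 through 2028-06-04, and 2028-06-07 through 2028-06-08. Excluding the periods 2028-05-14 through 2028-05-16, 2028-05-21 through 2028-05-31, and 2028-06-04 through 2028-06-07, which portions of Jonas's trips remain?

2028-05-20 through 2028-05-21 minus B → 2028-05-20 through 2028-05-20.
2028-05-25 through 2028-05-26: fully covered by B → removed.
2028-05-30 through 2028-06-04 minus B → 2028-06-01 through 2028-06-03.
2028-06-07 through 2028-06-08 minus B → 2028-06-08 through 2028-06-08.

2028-05-20 through 2028-05-20, 2028-06-01 through 2028-06-03, 2028-06-08 through 2028-06-08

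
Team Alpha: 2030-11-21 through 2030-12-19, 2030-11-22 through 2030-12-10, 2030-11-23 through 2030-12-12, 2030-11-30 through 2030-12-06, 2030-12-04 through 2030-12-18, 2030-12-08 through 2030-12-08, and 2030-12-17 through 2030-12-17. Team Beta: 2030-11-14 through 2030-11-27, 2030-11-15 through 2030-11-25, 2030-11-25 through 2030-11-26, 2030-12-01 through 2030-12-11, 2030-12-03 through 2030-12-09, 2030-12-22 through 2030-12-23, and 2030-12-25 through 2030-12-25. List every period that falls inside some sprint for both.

A, merged: 2030-11-21 through 2030-12-19.
B, merged: 2030-11-14 through 2030-11-27, 2030-12-01 through 2030-12-11, 2030-12-22 through 2030-12-23, 2030-12-25 through 2030-12-25.
2030-11-21 through 2030-12-19 meets the second set on 2030-11-21 through 2030-11-27, 2030-12-01 through 2030-12-11.

2030-11-21 through 2030-11-27, 2030-12-01 through 2030-12-11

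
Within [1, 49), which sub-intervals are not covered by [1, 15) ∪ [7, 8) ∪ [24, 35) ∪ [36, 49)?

[15, 24) ∪ [35, 36)

Covered (merged): [1, 15), [24, 35), [36, 49).
Uncovered inside [1, 49): [15, 24), [35, 36).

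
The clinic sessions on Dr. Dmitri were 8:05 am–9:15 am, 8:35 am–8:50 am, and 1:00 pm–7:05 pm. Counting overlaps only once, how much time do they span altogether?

Merged: 8:05 am-9:15 am, 1:00 pm-7:05 pm.
Lengths: 1 h 10 min + 6 h 5 min = 7 h 15 min.

7 h 15 min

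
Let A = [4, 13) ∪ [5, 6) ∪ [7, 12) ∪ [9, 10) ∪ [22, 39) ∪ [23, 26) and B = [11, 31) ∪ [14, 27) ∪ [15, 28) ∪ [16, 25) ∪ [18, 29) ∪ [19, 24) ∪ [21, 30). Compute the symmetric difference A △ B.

[4, 11) ∪ [13, 22) ∪ [31, 39)

First set merges to [4, 13), [22, 39).
Second set merges to [11, 31).
A \ B = [4, 11), [31, 39).
B \ A = [13, 22).
Union of the two gives the symmetric difference.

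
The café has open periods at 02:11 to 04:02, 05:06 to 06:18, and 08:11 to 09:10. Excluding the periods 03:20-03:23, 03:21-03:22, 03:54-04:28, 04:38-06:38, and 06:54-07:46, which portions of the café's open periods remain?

02:11-03:20, 03:23-03:54, 08:11-09:10

B, merged: 03:20-03:23, 03:54-04:28, 04:38-06:38, 06:54-07:46.
02:11-04:02 minus B → 02:11-03:20, 03:23-03:54.
05:06-06:18: fully covered by B → removed.
08:11-09:10: no B overlap → unchanged.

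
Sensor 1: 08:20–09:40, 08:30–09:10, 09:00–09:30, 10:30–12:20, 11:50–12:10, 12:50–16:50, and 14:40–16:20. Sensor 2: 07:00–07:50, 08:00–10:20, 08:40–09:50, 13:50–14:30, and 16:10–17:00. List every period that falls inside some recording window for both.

08:20–09:40, 13:50–14:30, 16:10–16:50

A, merged: 08:20–09:40, 10:30–12:20, 12:50–16:50.
B, merged: 07:00–07:50, 08:00–10:20, 13:50–14:30, 16:10–17:00.
08:20–09:40 ∩ B → 08:20–09:40.
10:30–12:20 meets no B interval.
12:50–16:50 ∩ B → 13:50–14:30, 16:10–16:50.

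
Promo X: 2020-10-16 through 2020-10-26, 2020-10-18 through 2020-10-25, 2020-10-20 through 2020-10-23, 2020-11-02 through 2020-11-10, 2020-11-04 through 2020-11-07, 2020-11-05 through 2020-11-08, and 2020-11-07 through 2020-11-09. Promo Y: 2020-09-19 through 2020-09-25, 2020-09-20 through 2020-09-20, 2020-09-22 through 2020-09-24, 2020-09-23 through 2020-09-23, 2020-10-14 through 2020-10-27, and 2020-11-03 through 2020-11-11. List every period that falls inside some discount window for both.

First set merges to 2020-10-16 through 2020-10-26, 2020-11-02 through 2020-11-10.
Second set merges to 2020-09-19 through 2020-09-25, 2020-10-14 through 2020-10-27, 2020-11-03 through 2020-11-11.
2020-10-16 through 2020-10-26 overlaps B on 2020-10-16 through 2020-10-26.
2020-11-02 through 2020-11-10 overlaps B on 2020-11-03 through 2020-11-10.

2020-10-16 through 2020-10-26, 2020-11-03 through 2020-11-10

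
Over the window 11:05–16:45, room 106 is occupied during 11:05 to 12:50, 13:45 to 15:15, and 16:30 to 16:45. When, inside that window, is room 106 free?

12:50-13:45, 15:15-16:30

After merging, the occupied span is 11:05-12:50, 13:45-15:15, 16:30-16:45.
Complement within 11:05-16:45: 12:50-13:45, 15:15-16:30.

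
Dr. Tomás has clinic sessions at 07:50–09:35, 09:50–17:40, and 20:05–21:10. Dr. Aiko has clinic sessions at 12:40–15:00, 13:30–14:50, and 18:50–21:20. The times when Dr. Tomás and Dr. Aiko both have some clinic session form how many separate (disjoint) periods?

Merge the second list: 12:40–15:00, 18:50–21:20.
A ∩ B = 12:40–15:00, 20:05–21:10.
That is 2 disjoint pieces.

2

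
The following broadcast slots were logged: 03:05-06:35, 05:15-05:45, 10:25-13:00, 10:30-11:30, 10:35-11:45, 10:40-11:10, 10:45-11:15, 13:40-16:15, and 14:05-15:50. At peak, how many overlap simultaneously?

5

Walk the sorted start/end points keeping a running depth.
The depth first hits 5 at 10:45.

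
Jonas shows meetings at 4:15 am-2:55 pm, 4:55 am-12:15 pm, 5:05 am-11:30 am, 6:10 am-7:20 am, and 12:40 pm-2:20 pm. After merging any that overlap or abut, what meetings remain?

4:55 am-12:15 pm overlaps/touches 4:15 am-2:55 pm → extend to 4:15 am-2:55 pm.
5:05 am-11:30 am overlaps/touches 4:15 am-2:55 pm → extend to 4:15 am-2:55 pm.
6:10 am-7:20 am overlaps/touches 4:15 am-2:55 pm → extend to 4:15 am-2:55 pm.
12:40 pm-2:20 pm overlaps/touches 4:15 am-2:55 pm → extend to 4:15 am-2:55 pm.

4:15 am-2:55 pm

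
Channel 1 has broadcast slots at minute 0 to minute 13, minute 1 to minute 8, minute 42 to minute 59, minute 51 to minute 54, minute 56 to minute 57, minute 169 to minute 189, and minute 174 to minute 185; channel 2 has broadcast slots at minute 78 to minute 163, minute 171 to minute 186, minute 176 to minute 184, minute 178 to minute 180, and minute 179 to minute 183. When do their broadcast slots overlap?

minute 171 to minute 186

Merge the first list: minute 0 to minute 13, minute 42 to minute 59, minute 169 to minute 189.
Merge the second list: minute 78 to minute 163, minute 171 to minute 186.
minute 0 to minute 13 falls entirely outside B.
minute 42 to minute 59 falls entirely outside B.
minute 169 to minute 189 overlaps B on minute 171 to minute 186.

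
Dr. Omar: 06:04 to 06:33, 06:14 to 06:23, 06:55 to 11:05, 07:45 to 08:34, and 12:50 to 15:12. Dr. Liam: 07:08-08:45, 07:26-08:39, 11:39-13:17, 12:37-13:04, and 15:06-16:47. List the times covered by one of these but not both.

A, merged: 06:04–06:33, 06:55–11:05, 12:50–15:12.
B, merged: 07:08–08:45, 11:39–13:17, 15:06–16:47.
A \ B = 06:04–06:33, 06:55–07:08, 08:45–11:05, 13:17–15:06.
B \ A = 11:39–12:50, 15:12–16:47.
Union of the two gives the symmetric difference.

06:04–06:33, 06:55–07:08, 08:45–11:05, 11:39–12:50, 13:17–15:06, 15:12–16:47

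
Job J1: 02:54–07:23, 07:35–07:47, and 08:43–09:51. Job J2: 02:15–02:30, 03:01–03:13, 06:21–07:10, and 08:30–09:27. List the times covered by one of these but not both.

02:15–02:30, 02:54–03:01, 03:13–06:21, 07:10–07:23, 07:35–07:47, 08:30–08:43, 09:27–09:51

Only in the first: 02:54–03:01, 03:13–06:21, 07:10–07:23, 07:35–07:47, 09:27–09:51.
Only in the second: 02:15–02:30, 08:30–08:43.
Together these are the periods covered by exactly one.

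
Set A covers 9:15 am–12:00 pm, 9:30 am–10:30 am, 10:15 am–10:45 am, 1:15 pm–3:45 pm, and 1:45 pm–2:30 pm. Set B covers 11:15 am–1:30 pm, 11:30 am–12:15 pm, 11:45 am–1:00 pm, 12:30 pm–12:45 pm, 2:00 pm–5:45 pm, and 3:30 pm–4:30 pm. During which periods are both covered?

Merge the first list: 9:15 am–12:00 pm, 1:15 pm–3:45 pm.
Merge the second list: 11:15 am–1:30 pm, 2:00 pm–5:45 pm.
9:15 am–12:00 pm overlaps B on 11:15 am–12:00 pm.
1:15 pm–3:45 pm overlaps B on 1:15 pm–1:30 pm, 2:00 pm–3:45 pm.

11:15 am–12:00 pm, 1:15 pm–1:30 pm, 2:00 pm–3:45 pm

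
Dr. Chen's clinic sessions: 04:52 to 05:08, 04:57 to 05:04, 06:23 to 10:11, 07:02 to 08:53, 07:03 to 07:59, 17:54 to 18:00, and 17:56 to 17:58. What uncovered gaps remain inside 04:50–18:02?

04:50–04:52, 05:08–06:23, 10:11–17:54, 18:00–18:02

After merging, the occupied span is 04:52–05:08, 06:23–10:11, 17:54–18:00.
Uncovered inside 04:50–18:02: 04:50–04:52, 05:08–06:23, 10:11–17:54, 18:00–18:02.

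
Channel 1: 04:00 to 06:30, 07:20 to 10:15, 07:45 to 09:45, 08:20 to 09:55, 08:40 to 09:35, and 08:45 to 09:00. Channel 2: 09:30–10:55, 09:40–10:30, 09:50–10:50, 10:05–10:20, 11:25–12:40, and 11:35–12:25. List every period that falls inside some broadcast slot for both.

09:30–10:15

A, merged: 04:00–06:30, 07:20–10:15.
B, merged: 09:30–10:55, 11:25–12:40.
04:00–06:30: no overlap with the second set.
07:20–10:15 meets the second set on 09:30–10:15.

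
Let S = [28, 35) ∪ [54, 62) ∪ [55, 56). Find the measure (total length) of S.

Merged: [28, 35), [54, 62).
Lengths: 7 + 8 = 15.

15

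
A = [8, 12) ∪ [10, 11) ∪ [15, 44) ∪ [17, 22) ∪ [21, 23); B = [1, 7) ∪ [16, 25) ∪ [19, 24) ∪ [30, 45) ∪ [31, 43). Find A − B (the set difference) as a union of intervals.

First set merges to [8, 12), [15, 44).
Second set merges to [1, 7), [16, 25), [30, 45).
[8, 12) is untouched.
[15, 44) with B removed leaves [15, 16), [25, 30).

[8, 12) ∪ [15, 16) ∪ [25, 30)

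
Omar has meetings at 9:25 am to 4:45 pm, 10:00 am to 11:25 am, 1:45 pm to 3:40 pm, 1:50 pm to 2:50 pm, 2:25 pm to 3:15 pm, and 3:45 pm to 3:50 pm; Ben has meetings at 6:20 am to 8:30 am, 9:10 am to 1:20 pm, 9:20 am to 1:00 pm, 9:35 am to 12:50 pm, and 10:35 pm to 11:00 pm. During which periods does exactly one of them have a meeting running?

6:20 am-8:30 am, 9:10 am-9:25 am, 1:20 pm-4:45 pm, 10:35 pm-11:00 pm

Merge the first list: 9:25 am-4:45 pm.
Merge the second list: 6:20 am-8:30 am, 9:10 am-1:20 pm, 10:35 pm-11:00 pm.
Only in the first: 1:20 pm-4:45 pm.
Only in the second: 6:20 am-8:30 am, 9:10 am-9:25 am, 10:35 pm-11:00 pm.
Together these are the periods covered by exactly one.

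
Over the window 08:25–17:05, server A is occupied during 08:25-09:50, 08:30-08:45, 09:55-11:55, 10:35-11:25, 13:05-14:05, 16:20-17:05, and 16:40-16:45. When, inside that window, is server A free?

09:50–09:55, 11:55–13:05, 14:05–16:20

After merging, the occupied span is 08:25–09:50, 09:55–11:55, 13:05–14:05, 16:20–17:05.
Gaps within 08:25–17:05: 09:50–09:55, 11:55–13:05, 14:05–16:20.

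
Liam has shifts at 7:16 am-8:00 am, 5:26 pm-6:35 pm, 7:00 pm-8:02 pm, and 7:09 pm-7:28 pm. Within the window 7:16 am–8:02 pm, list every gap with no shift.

8:00 am–5:26 pm, 6:35 pm–7:00 pm

The merged coverage is 7:16 am–8:00 am, 5:26 pm–6:35 pm, 7:00 pm–8:02 pm.
Gaps within 7:16 am–8:02 pm: 8:00 am–5:26 pm, 6:35 pm–7:00 pm.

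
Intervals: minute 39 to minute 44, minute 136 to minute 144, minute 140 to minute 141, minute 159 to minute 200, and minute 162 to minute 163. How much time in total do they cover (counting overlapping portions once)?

54 minutes

Merged: minute 39 to minute 44, minute 136 to minute 144, minute 159 to minute 200.
Lengths: 5 minutes + 8 minutes + 41 minutes = 54 minutes.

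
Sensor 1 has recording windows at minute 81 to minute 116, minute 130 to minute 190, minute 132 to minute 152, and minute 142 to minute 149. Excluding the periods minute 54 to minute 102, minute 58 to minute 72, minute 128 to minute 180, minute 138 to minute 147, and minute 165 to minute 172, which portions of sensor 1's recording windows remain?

minute 102 to minute 116, minute 180 to minute 190

First set merges to minute 81 to minute 116, minute 130 to minute 190.
Second set merges to minute 54 to minute 102, minute 128 to minute 180.
minute 81 to minute 116 with B removed leaves minute 102 to minute 116.
minute 130 to minute 190 with B removed leaves minute 180 to minute 190.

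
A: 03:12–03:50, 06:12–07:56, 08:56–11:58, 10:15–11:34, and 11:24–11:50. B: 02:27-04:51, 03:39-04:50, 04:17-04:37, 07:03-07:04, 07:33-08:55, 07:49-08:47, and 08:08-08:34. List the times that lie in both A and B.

Merge the first list: 03:12–03:50, 06:12–07:56, 08:56–11:58.
Merge the second list: 02:27–04:51, 07:03–07:04, 07:33–08:55.
03:12–03:50 overlaps B on 03:12–03:50.
06:12–07:56 overlaps B on 07:03–07:04, 07:33–07:56.
08:56–11:58 falls entirely outside B.

03:12–03:50, 07:03–07:04, 07:33–07:56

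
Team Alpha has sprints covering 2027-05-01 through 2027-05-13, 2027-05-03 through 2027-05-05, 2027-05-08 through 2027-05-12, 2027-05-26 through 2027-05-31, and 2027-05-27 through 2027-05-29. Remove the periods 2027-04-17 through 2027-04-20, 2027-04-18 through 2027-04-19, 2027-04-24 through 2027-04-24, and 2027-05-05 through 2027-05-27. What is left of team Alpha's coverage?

2027-05-01 through 2027-05-04, 2027-05-28 through 2027-05-31

Merge the first list: 2027-05-01 through 2027-05-13, 2027-05-26 through 2027-05-31.
Merge the second list: 2027-04-17 through 2027-04-20, 2027-04-24 through 2027-04-24, 2027-05-05 through 2027-05-27.
2027-05-01 through 2027-05-13 with B removed leaves 2027-05-01 through 2027-05-04.
2027-05-26 through 2027-05-31 with B removed leaves 2027-05-28 through 2027-05-31.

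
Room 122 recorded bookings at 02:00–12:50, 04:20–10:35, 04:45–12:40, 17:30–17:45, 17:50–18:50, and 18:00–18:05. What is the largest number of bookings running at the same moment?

Walk the sorted start/end points keeping a running depth.
The depth first hits 3 at 04:45.

3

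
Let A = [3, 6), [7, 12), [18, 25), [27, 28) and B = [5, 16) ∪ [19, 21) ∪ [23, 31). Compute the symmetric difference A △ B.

[3, 5) ∪ [6, 7) ∪ [12, 16) ∪ [18, 19) ∪ [21, 23) ∪ [25, 27) ∪ [28, 31)

Only in the first: [3, 5), [18, 19), [21, 23).
Only in the second: [6, 7), [12, 16), [25, 27), [28, 31).
Together these are the periods covered by exactly one.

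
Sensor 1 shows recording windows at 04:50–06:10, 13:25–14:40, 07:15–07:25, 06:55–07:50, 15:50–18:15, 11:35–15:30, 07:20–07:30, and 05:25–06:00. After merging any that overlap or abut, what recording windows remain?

Sort by start: 04:50–06:10, 05:25–06:00, 06:55–07:50, 07:15–07:25, 07:20–07:30, 11:35–15:30, 13:25–14:40, 15:50–18:15.
05:25–06:00 overlaps/touches 04:50–06:10 → extend to 04:50–06:10.
06:55–07:50 is disjoint → start new block.
07:15–07:25 overlaps/touches 06:55–07:50 → extend to 06:55–07:50.
07:20–07:30 overlaps/touches 06:55–07:50 → extend to 06:55–07:50.
11:35–15:30 is disjoint → start new block.
13:25–14:40 overlaps/touches 11:35–15:30 → extend to 11:35–15:30.
15:50–18:15 is disjoint → start new block.

04:50–06:10, 06:55–07:50, 11:35–15:30, 15:50–18:15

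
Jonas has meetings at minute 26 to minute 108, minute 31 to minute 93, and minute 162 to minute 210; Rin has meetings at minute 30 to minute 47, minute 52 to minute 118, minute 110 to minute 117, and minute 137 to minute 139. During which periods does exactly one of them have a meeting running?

Merge the first list: minute 26 to minute 108, minute 162 to minute 210.
Merge the second list: minute 30 to minute 47, minute 52 to minute 118, minute 137 to minute 139.
A \ B = minute 26 to minute 30, minute 47 to minute 52, minute 162 to minute 210.
B \ A = minute 108 to minute 118, minute 137 to minute 139.
Union of the two gives the symmetric difference.

minute 26 to minute 30, minute 47 to minute 52, minute 108 to minute 118, minute 137 to minute 139, minute 162 to minute 210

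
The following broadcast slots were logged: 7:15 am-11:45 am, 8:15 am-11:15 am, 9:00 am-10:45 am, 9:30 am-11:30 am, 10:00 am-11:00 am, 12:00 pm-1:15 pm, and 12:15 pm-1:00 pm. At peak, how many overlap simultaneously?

Walk the sorted start/end points keeping a running depth.
The depth first hits 5 at 10:00 am.

5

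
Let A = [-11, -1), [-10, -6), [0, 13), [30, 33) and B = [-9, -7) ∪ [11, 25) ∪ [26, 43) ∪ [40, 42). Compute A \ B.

[-11, -9) ∪ [-7, -1) ∪ [0, 11)

Merge the first list: [-11, -1), [0, 13), [30, 33).
Merge the second list: [-9, -7), [11, 25), [26, 43).
[-11, -1) with B removed leaves [-11, -9), [-7, -1).
[0, 13) with B removed leaves [0, 11).
[30, 33) lies entirely inside B → drops out.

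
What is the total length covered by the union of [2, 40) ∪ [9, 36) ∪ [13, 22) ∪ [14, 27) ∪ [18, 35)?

38

Merged: [2, 40).
Length: 38.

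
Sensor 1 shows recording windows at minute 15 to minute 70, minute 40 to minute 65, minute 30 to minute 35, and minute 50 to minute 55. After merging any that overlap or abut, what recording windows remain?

minute 15 to minute 70

Sort by start: minute 15 to minute 70, minute 30 to minute 35, minute 40 to minute 65, minute 50 to minute 55.
minute 30 to minute 35 overlaps/touches minute 15 to minute 70 → extend to minute 15 to minute 70.
minute 40 to minute 65 overlaps/touches minute 15 to minute 70 → extend to minute 15 to minute 70.
minute 50 to minute 55 overlaps/touches minute 15 to minute 70 → extend to minute 15 to minute 70.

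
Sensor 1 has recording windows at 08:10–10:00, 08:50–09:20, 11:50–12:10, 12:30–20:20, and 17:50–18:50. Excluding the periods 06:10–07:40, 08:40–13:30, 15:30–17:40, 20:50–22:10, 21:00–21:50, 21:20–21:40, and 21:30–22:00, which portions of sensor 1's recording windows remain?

08:10-08:40, 13:30-15:30, 17:40-20:20

First set merges to 08:10-10:00, 11:50-12:10, 12:30-20:20.
Second set merges to 06:10-07:40, 08:40-13:30, 15:30-17:40, 20:50-22:10.
08:10-10:00 with B removed leaves 08:10-08:40.
11:50-12:10 lies entirely inside B → drops out.
12:30-20:20 with B removed leaves 13:30-15:30, 17:40-20:20.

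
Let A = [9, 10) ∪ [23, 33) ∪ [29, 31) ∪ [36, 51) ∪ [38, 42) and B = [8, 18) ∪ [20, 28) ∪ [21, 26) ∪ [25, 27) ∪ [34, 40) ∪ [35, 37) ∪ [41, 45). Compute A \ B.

First set merges to [9, 10), [23, 33), [36, 51).
Second set merges to [8, 18), [20, 28), [34, 40), [41, 45).
[9, 10): entirely removed.
[23, 33) \ B = [28, 33).
[36, 51) \ B = [40, 41), [45, 51).

[28, 33) ∪ [40, 41) ∪ [45, 51)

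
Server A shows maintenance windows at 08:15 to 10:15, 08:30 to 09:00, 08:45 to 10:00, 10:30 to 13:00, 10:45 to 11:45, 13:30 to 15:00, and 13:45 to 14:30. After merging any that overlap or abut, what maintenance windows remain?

08:30-09:00 overlaps/touches 08:15-10:15 → extend to 08:15-10:15.
08:45-10:00 overlaps/touches 08:15-10:15 → extend to 08:15-10:15.
10:30-13:00 is disjoint → start new block.
10:45-11:45 overlaps/touches 10:30-13:00 → extend to 10:30-13:00.
13:30-15:00 is disjoint → start new block.
13:45-14:30 overlaps/touches 13:30-15:00 → extend to 13:30-15:00.

08:15-10:15, 10:30-13:00, 13:30-15:00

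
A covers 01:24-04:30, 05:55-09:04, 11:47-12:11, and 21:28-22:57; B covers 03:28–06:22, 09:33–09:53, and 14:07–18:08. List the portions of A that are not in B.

01:24–03:28, 06:22–09:04, 11:47–12:11, 21:28–22:57

01:24–04:30 minus B → 01:24–03:28.
05:55–09:04 minus B → 06:22–09:04.
11:47–12:11: no B overlap → unchanged.
21:28–22:57: no B overlap → unchanged.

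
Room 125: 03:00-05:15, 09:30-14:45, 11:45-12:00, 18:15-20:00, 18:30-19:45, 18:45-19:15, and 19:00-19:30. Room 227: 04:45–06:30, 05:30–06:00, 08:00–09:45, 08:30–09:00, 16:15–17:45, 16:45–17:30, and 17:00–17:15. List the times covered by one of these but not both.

03:00–04:45, 05:15–06:30, 08:00–09:30, 09:45–14:45, 16:15–17:45, 18:15–20:00

Merge the first list: 03:00–05:15, 09:30–14:45, 18:15–20:00.
Merge the second list: 04:45–06:30, 08:00–09:45, 16:15–17:45.
A \ B = 03:00–04:45, 09:45–14:45, 18:15–20:00.
B \ A = 05:15–06:30, 08:00–09:30, 16:15–17:45.
Union of the two gives the symmetric difference.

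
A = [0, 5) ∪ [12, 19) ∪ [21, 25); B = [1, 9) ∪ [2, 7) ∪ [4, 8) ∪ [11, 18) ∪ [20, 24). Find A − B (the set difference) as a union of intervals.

[0, 1) ∪ [18, 19) ∪ [24, 25)

B, merged: [1, 9), [11, 18), [20, 24).
[0, 5) minus B → [0, 1).
[12, 19) minus B → [18, 19).
[21, 25) minus B → [24, 25).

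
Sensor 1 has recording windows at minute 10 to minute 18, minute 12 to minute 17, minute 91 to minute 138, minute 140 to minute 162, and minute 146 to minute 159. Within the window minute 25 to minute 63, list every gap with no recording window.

Covered (merged): minute 10 to minute 18, minute 91 to minute 138, minute 140 to minute 162.
Gaps within minute 25 to minute 63: minute 25 to minute 63.

minute 25 to minute 63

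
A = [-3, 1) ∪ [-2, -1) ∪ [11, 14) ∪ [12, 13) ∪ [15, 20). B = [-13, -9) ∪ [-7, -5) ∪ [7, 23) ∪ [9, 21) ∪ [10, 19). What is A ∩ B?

A, merged: [-3, 1), [11, 14), [15, 20).
B, merged: [-13, -9), [-7, -5), [7, 23).
[-3, 1) falls entirely outside B.
[11, 14) overlaps B on [11, 14).
[15, 20) overlaps B on [15, 20).

[11, 14) ∪ [15, 20)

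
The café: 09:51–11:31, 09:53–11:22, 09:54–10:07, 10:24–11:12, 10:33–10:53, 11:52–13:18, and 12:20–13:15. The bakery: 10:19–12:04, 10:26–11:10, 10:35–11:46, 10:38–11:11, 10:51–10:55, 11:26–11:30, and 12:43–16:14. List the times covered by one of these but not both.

09:51-10:19, 11:31-11:52, 12:04-12:43, 13:18-16:14

First set merges to 09:51-11:31, 11:52-13:18.
Second set merges to 10:19-12:04, 12:43-16:14.
A but not B: 09:51-10:19, 12:04-12:43.
B but not A: 11:31-11:52, 13:18-16:14.
Combining gives A △ B.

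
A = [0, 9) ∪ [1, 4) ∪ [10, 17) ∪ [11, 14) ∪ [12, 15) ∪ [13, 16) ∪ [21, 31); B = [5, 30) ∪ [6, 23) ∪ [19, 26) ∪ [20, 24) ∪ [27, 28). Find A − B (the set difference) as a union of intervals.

[0, 5) ∪ [30, 31)

A, merged: [0, 9), [10, 17), [21, 31).
B, merged: [5, 30).
[0, 9) \ B = [0, 5).
[10, 17): entirely removed.
[21, 31) \ B = [30, 31).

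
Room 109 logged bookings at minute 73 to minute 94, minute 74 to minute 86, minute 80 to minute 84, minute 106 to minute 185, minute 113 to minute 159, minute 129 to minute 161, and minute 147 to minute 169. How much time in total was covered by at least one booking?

100 minutes

Merged: minute 73 to minute 94, minute 106 to minute 185.
Lengths: 21 minutes + 79 minutes = 100 minutes.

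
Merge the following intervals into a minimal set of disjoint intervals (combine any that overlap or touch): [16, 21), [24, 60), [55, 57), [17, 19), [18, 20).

[16, 21) ∪ [24, 60)

Sort by start: [16, 21), [17, 19), [18, 20), [24, 60), [55, 57).
[17, 19) overlaps/touches [16, 21) → extend to [16, 21).
[18, 20) overlaps/touches [16, 21) → extend to [16, 21).
[24, 60) is disjoint → start new block.
[55, 57) overlaps/touches [24, 60) → extend to [24, 60).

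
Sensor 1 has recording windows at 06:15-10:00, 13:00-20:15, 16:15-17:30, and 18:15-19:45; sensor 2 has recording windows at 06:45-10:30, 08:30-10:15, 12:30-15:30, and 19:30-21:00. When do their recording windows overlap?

Merge the first list: 06:15–10:00, 13:00–20:15.
Merge the second list: 06:45–10:30, 12:30–15:30, 19:30–21:00.
06:15–10:00 ∩ B → 06:45–10:00.
13:00–20:15 ∩ B → 13:00–15:30, 19:30–20:15.

06:45–10:00, 13:00–15:30, 19:30–20:15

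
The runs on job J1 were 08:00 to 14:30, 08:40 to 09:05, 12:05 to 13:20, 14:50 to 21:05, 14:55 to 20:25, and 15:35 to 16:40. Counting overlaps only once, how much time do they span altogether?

Merged: 08:00–14:30, 14:50–21:05.
Lengths: 6 h 30 min + 6 h 15 min = 12 h 45 min.

12 h 45 min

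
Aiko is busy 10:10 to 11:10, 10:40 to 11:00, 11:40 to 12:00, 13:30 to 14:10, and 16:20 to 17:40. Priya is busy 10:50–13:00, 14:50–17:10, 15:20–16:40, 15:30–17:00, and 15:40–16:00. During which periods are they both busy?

First set merges to 10:10–11:10, 11:40–12:00, 13:30–14:10, 16:20–17:40.
Second set merges to 10:50–13:00, 14:50–17:10.
10:10–11:10 meets the second set on 10:50–11:10.
11:40–12:00 meets the second set on 11:40–12:00.
13:30–14:10: no overlap with the second set.
16:20–17:40 meets the second set on 16:20–17:10.

10:50–11:10, 11:40–12:00, 16:20–17:10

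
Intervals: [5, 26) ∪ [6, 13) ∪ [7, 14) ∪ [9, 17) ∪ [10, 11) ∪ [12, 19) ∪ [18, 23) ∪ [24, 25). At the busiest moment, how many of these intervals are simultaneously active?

At 10, 5 of the intervals are simultaneously active.
No point has more.

5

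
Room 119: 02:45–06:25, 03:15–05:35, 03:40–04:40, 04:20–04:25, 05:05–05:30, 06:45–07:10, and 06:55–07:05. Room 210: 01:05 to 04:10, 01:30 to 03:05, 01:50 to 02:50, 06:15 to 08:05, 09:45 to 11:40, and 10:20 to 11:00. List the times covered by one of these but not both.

Merge the first list: 02:45–06:25, 06:45–07:10.
Merge the second list: 01:05–04:10, 06:15–08:05, 09:45–11:40.
Only in the first: 04:10–06:15.
Only in the second: 01:05–02:45, 06:25–06:45, 07:10–08:05, 09:45–11:40.
Together these are the periods covered by exactly one.

01:05–02:45, 04:10–06:15, 06:25–06:45, 07:10–08:05, 09:45–11:40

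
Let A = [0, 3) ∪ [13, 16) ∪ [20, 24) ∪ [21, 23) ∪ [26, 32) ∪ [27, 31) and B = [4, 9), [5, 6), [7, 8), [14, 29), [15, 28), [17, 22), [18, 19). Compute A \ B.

[0, 3) ∪ [13, 14) ∪ [29, 32)

Merge the first list: [0, 3), [13, 16), [20, 24), [26, 32).
Merge the second list: [4, 9), [14, 29).
[0, 3): no B overlap → unchanged.
[13, 16) minus B → [13, 14).
[20, 24): fully covered by B → removed.
[26, 32) minus B → [29, 32).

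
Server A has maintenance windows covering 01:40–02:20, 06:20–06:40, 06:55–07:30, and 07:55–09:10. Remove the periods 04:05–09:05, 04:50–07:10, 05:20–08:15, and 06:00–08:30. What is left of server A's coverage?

01:40–02:20, 09:05–09:10

B, merged: 04:05–09:05.
01:40–02:20 is untouched.
06:20–06:40 lies entirely inside B → drops out.
06:55–07:30 lies entirely inside B → drops out.
07:55–09:10 with B removed leaves 09:05–09:10.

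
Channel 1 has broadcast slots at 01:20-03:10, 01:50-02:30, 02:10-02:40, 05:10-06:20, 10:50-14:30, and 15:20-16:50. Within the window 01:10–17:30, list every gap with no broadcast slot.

The merged coverage is 01:20–03:10, 05:10–06:20, 10:50–14:30, 15:20–16:50.
Gaps within 01:10–17:30: 01:10–01:20, 03:10–05:10, 06:20–10:50, 14:30–15:20, 16:50–17:30.

01:10–01:20, 03:10–05:10, 06:20–10:50, 14:30–15:20, 16:50–17:30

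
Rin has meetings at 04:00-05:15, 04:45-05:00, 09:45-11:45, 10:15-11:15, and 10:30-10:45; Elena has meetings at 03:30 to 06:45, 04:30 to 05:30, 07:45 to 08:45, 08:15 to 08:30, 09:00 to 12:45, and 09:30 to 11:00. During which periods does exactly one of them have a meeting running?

03:30–04:00, 05:15–06:45, 07:45–08:45, 09:00–09:45, 11:45–12:45

Merge the first list: 04:00–05:15, 09:45–11:45.
Merge the second list: 03:30–06:45, 07:45–08:45, 09:00–12:45.
A \ B = none.
B \ A = 03:30–04:00, 05:15–06:45, 07:45–08:45, 09:00–09:45, 11:45–12:45.
Union of the two gives the symmetric difference.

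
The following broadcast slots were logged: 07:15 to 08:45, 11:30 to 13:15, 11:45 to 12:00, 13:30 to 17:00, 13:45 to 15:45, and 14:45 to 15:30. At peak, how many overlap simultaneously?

At 14:45, 3 of the intervals are simultaneously active.
No point has more.

3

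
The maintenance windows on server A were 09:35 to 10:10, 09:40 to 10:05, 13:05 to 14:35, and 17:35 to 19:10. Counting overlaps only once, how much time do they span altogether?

Merged: 09:35-10:10, 13:05-14:35, 17:35-19:10.
Lengths: 35 min + 1 h 30 min + 1 h 35 min = 3 h 40 min.

3 h 40 min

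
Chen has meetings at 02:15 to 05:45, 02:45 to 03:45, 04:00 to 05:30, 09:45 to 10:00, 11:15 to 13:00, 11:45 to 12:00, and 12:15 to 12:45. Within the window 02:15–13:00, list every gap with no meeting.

05:45–09:45, 10:00–11:15

The merged coverage is 02:15–05:45, 09:45–10:00, 11:15–13:00.
Uncovered inside 02:15–13:00: 05:45–09:45, 10:00–11:15.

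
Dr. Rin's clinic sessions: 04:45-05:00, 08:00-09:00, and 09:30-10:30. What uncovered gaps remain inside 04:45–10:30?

05:00–08:00, 09:00–09:30

The merged coverage is 04:45–05:00, 08:00–09:00, 09:30–10:30.
Complement within 04:45–10:30: 05:00–08:00, 09:00–09:30.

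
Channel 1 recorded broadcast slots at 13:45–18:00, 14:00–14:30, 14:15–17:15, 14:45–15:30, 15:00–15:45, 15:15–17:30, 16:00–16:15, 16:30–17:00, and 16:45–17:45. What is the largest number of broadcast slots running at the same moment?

5

Walk the sorted start/end points keeping a running depth.
The depth first hits 5 at 15:15.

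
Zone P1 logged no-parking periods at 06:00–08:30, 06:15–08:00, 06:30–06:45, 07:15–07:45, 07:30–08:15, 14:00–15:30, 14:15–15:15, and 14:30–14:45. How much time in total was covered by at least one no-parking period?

4 h

Merged: 06:00–08:30, 14:00–15:30.
Lengths: 2 h 30 min + 1 h 30 min = 4 h.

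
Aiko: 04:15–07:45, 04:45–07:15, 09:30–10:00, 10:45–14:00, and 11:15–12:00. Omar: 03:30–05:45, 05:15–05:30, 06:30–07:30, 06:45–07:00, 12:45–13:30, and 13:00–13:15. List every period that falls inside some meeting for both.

04:15-05:45, 06:30-07:30, 12:45-13:30

A, merged: 04:15-07:45, 09:30-10:00, 10:45-14:00.
B, merged: 03:30-05:45, 06:30-07:30, 12:45-13:30.
04:15-07:45 ∩ B → 04:15-05:45, 06:30-07:30.
09:30-10:00 meets no B interval.
10:45-14:00 ∩ B → 12:45-13:30.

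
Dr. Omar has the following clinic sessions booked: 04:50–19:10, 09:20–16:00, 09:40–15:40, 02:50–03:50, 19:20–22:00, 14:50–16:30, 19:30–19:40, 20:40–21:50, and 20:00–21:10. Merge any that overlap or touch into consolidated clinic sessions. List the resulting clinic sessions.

02:50–03:50, 04:50–19:10, 19:20–22:00

Sort by start: 02:50–03:50, 04:50–19:10, 09:20–16:00, 09:40–15:40, 14:50–16:30, 19:20–22:00, 19:30–19:40, 20:00–21:10, 20:40–21:50.
04:50–19:10 is disjoint → start new block.
09:20–16:00 overlaps/touches 04:50–19:10 → extend to 04:50–19:10.
09:40–15:40 overlaps/touches 04:50–19:10 → extend to 04:50–19:10.
14:50–16:30 overlaps/touches 04:50–19:10 → extend to 04:50–19:10.
19:20–22:00 is disjoint → start new block.
19:30–19:40 overlaps/touches 19:20–22:00 → extend to 19:20–22:00.
20:00–21:10 overlaps/touches 19:20–22:00 → extend to 19:20–22:00.
20:40–21:50 overlaps/touches 19:20–22:00 → extend to 19:20–22:00.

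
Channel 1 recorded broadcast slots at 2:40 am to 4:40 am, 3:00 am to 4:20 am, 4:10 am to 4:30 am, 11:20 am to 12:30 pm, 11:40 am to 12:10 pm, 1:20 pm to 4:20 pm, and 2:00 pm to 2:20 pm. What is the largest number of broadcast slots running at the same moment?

3

Walk the sorted start/end points keeping a running depth.
The depth first hits 3 at 4:10 am.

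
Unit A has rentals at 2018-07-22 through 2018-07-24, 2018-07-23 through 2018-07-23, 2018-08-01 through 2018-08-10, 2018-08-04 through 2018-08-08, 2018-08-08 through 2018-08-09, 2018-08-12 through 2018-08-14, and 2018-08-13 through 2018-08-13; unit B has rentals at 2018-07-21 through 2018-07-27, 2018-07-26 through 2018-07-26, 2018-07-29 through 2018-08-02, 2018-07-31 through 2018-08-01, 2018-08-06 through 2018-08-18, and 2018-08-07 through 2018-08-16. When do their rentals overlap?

A, merged: 2018-07-22 through 2018-07-24, 2018-08-01 through 2018-08-10, 2018-08-12 through 2018-08-14.
B, merged: 2018-07-21 through 2018-07-27, 2018-07-29 through 2018-08-02, 2018-08-06 through 2018-08-18.
2018-07-22 through 2018-07-24 meets the second set on 2018-07-22 through 2018-07-24.
2018-08-01 through 2018-08-10 meets the second set on 2018-08-01 through 2018-08-02, 2018-08-06 through 2018-08-10.
2018-08-12 through 2018-08-14 meets the second set on 2018-08-12 through 2018-08-14.

2018-07-22 through 2018-07-24, 2018-08-01 through 2018-08-02, 2018-08-06 through 2018-08-10, 2018-08-12 through 2018-08-14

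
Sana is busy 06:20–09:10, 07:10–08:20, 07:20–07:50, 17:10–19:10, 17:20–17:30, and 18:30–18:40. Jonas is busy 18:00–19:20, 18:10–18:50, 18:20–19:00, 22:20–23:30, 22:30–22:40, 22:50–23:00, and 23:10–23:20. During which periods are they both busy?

First set merges to 06:20-09:10, 17:10-19:10.
Second set merges to 18:00-19:20, 22:20-23:30.
06:20-09:10: no overlap with the second set.
17:10-19:10 meets the second set on 18:00-19:10.

18:00-19:10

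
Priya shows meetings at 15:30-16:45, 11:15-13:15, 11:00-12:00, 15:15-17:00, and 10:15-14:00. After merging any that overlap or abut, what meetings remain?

Sort by start: 10:15-14:00, 11:00-12:00, 11:15-13:15, 15:15-17:00, 15:30-16:45.
11:00-12:00 overlaps/touches 10:15-14:00 → extend to 10:15-14:00.
11:15-13:15 overlaps/touches 10:15-14:00 → extend to 10:15-14:00.
15:15-17:00 is disjoint → start new block.
15:30-16:45 overlaps/touches 15:15-17:00 → extend to 15:15-17:00.

10:15-14:00, 15:15-17:00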